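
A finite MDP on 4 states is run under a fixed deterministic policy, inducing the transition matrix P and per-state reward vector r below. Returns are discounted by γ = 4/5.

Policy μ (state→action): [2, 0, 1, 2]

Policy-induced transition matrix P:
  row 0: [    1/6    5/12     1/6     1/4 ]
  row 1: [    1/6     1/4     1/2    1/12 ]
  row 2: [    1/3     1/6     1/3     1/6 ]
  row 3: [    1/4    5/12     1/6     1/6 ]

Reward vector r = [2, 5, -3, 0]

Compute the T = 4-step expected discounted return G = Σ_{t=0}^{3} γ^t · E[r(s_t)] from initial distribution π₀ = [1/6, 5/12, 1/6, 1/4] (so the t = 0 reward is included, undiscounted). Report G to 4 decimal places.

t=0: π = [0.1667, 0.4167, 0.1667, 0.2500], E[r] = 1.9167, γ^t·E[r] = 1.916667, running G = 1.916667
t=1: π = [0.2153, 0.3056, 0.3333, 0.1458], E[r] = 0.9583, γ^t·E[r] = 0.766667, running G = 2.683333
t=2: π = [0.2344, 0.2824, 0.3241, 0.1591], E[r] = 0.9086, γ^t·E[r] = 0.581481, running G = 3.264815
t=3: π = [0.2339, 0.2886, 0.3148, 0.1627], E[r] = 0.9663, γ^t·E[r] = 0.494765, running G = 3.759580

G = 3.7596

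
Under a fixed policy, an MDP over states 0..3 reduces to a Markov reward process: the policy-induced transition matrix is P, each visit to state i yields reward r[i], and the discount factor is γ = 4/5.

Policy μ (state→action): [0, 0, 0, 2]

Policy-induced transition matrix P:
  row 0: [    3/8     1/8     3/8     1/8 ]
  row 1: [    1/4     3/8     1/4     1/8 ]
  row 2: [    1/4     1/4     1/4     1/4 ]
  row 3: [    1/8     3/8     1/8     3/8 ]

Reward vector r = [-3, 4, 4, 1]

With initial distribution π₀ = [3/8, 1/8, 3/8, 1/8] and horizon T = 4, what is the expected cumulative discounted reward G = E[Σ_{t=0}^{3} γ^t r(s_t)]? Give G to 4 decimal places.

t=0: π = [0.3750, 0.1250, 0.3750, 0.1250], E[r] = 1.0000, γ^t·E[r] = 1.000000, running G = 1.000000
t=1: π = [0.2813, 0.2344, 0.2813, 0.2031], E[r] = 1.4219, γ^t·E[r] = 1.137500, running G = 2.137500
t=2: π = [0.2598, 0.2695, 0.2598, 0.2109], E[r] = 1.5488, γ^t·E[r] = 0.991250, running G = 3.128750
t=3: π = [0.2561, 0.2776, 0.2561, 0.2102], E[r] = 1.5767, γ^t·E[r] = 0.807250, running G = 3.936000

G = 3.9360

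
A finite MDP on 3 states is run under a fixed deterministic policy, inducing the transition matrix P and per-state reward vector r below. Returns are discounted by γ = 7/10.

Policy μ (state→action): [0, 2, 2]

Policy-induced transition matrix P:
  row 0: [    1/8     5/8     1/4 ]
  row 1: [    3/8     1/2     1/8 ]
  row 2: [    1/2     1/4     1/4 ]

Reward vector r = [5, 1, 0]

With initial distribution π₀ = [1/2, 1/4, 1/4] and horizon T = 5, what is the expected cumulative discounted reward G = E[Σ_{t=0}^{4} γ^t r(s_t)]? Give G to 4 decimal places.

t=0: π = [0.5000, 0.2500, 0.2500], E[r] = 2.7500, γ^t·E[r] = 2.750000, running G = 2.750000
t=1: π = [0.2813, 0.5000, 0.2188], E[r] = 1.9063, γ^t·E[r] = 1.334375, running G = 4.084375
t=2: π = [0.3320, 0.4805, 0.1875], E[r] = 2.1406, γ^t·E[r] = 1.048906, running G = 5.133281
t=3: π = [0.3154, 0.4946, 0.1899], E[r] = 2.0718, γ^t·E[r] = 0.710620, running G = 5.843901
t=4: π = [0.3199, 0.4919, 0.1882], E[r] = 2.0914, γ^t·E[r] = 0.502138, running G = 6.346039

G = 6.3460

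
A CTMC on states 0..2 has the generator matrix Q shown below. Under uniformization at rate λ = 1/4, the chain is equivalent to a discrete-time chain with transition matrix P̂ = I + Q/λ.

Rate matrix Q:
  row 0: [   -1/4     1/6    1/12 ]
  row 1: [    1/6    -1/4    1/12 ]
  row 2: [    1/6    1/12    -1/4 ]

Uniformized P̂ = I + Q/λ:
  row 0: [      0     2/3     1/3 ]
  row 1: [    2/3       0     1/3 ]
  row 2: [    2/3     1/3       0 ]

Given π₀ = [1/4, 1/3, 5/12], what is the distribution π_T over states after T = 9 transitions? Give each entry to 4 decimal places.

π = [0.4039, 0.3461, 0.2500]

t=0: π = [0.2500, 0.3333, 0.4167]
t=1: π = [0.5000, 0.3056, 0.1944]
t=2: π = [0.3333, 0.3981, 0.2685]
t=3: π = [0.4444, 0.3117, 0.2438]
t=4: π = [0.3704, 0.3776, 0.2521]
t=5: π = [0.4198, 0.3309, 0.2493]
t=6: π = [0.3868, 0.3629, 0.2502]
t=7: π = [0.4088, 0.3413, 0.2499]
t=8: π = [0.3941, 0.3558, 0.2500]
t=9: π = [0.4039, 0.3461, 0.2500]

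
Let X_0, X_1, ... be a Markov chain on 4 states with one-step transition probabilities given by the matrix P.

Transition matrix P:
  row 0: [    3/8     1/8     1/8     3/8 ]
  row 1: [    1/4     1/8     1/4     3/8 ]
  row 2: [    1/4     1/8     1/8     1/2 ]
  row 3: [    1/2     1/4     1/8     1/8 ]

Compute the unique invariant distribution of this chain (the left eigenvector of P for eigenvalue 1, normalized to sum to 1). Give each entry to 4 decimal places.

π = [0.3756, 0.1643, 0.1455, 0.3146]

Balance equations π_j = Σ_i π_i·P[i][j]:
  π_0 = 3/8·π_0 + 1/4·π_1 + 1/4·π_2 + 1/2·π_3
  π_1 = 1/8·π_0 + 1/8·π_1 + 1/8·π_2 + 1/4·π_3
  π_2 = 1/8·π_0 + 1/4·π_1 + 1/8·π_2 + 1/8·π_3
  normalize: π_0 + π_1 + π_2 + π_3 = 1
Solving the linear system gives exactly π = [80/213, 35/213, 31/213, 67/213].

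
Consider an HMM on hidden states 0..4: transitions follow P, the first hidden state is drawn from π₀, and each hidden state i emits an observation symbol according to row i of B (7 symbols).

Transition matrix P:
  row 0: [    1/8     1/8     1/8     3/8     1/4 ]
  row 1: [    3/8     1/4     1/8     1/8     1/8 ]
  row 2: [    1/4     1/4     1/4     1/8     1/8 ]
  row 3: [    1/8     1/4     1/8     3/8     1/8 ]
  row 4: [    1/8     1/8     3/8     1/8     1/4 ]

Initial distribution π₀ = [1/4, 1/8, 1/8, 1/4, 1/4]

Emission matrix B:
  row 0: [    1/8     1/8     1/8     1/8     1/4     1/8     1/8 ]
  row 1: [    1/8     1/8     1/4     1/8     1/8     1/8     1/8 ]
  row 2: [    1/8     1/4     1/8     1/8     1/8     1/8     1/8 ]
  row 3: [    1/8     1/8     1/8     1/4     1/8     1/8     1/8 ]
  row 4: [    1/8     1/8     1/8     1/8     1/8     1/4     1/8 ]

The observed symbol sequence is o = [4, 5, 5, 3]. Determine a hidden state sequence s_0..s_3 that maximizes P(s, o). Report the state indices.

path = [0, 3, 3, 3]

t=0: δ = [6.250e-02, 1.562e-02, 1.562e-02, 3.125e-02, 3.125e-02]  (obs o_0=4)
t=1: δ = [9.766e-04, 9.766e-04, 1.465e-03, 2.930e-03, 3.906e-03]  ψ = [0, 0, 4, 0, 0]  (obs o_1=5)
t=2: δ = [6.104e-05, 9.155e-05, 1.831e-04, 1.373e-04, 2.441e-04]  ψ = [4, 3, 4, 3, 4]  (obs o_2=5)
t=3: δ = [5.722e-06, 5.722e-06, 1.144e-05, 1.287e-05, 7.629e-06]  ψ = [2, 2, 4, 3, 4]  (obs o_3=3)
backtrack: best end state = 3; path = [0, 3, 3, 3]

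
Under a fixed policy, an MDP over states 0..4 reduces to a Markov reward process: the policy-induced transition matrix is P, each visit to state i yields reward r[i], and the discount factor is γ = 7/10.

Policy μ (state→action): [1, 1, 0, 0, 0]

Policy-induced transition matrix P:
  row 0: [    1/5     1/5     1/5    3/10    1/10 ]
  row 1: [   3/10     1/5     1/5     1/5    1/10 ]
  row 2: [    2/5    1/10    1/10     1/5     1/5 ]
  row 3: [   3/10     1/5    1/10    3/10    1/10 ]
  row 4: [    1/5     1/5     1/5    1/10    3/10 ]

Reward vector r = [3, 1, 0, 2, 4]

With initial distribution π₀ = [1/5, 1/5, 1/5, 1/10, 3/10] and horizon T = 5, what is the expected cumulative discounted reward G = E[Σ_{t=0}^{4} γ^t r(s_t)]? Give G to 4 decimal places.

G = 5.8928

t=0: π = [0.2000, 0.2000, 0.2000, 0.1000, 0.3000], E[r] = 2.2000, γ^t·E[r] = 2.200000, running G = 2.200000
t=1: π = [0.2700, 0.1800, 0.1700, 0.2000, 0.1800], E[r] = 2.1100, γ^t·E[r] = 1.477000, running G = 3.677000
t=2: π = [0.2720, 0.1830, 0.1630, 0.2290, 0.1530], E[r] = 2.0690, γ^t·E[r] = 1.013810, running G = 4.690810
t=3: π = [0.2738, 0.1837, 0.1608, 0.2348, 0.1469], E[r] = 2.0623, γ^t·E[r] = 0.707369, running G = 5.398179
t=4: π = [0.2740, 0.1839, 0.1604, 0.2362, 0.1455], E[r] = 2.0601, γ^t·E[r] = 0.494637, running G = 5.892816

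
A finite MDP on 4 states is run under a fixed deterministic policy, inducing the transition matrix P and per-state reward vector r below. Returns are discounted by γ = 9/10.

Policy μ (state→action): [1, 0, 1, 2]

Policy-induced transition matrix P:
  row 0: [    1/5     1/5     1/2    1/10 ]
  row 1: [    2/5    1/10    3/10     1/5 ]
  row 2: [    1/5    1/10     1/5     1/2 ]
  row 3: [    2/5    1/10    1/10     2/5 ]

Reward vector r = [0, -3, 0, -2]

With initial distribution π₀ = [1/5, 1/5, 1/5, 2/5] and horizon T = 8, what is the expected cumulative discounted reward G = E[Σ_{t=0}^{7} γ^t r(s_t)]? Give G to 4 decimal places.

G = -6.1455

t=0: π = [0.2000, 0.2000, 0.2000, 0.4000], E[r] = -1.4000, γ^t·E[r] = -1.400000, running G = -1.400000
t=1: π = [0.3200, 0.1200, 0.2400, 0.3200], E[r] = -1.0000, γ^t·E[r] = -0.900000, running G = -2.300000
t=2: π = [0.2880, 0.1320, 0.2760, 0.3040], E[r] = -1.0040, γ^t·E[r] = -0.813240, running G = -3.113240
t=3: π = [0.2872, 0.1288, 0.2692, 0.3148], E[r] = -1.0160, γ^t·E[r] = -0.740664, running G = -3.853904
t=4: π = [0.2887, 0.1287, 0.2676, 0.3150], E[r] = -1.0162, γ^t·E[r] = -0.666703, running G = -4.520607
t=5: π = [0.2887, 0.1289, 0.2680, 0.3144], E[r] = -1.0154, γ^t·E[r] = -0.599588, running G = -5.120195
t=6: π = [0.2887, 0.1289, 0.2681, 0.3144], E[r] = -1.0154, γ^t·E[r] = -0.539639, running G = -5.659834
t=7: π = [0.2887, 0.1289, 0.2680, 0.3144], E[r] = -1.0155, γ^t·E[r] = -0.485695, running G = -6.145529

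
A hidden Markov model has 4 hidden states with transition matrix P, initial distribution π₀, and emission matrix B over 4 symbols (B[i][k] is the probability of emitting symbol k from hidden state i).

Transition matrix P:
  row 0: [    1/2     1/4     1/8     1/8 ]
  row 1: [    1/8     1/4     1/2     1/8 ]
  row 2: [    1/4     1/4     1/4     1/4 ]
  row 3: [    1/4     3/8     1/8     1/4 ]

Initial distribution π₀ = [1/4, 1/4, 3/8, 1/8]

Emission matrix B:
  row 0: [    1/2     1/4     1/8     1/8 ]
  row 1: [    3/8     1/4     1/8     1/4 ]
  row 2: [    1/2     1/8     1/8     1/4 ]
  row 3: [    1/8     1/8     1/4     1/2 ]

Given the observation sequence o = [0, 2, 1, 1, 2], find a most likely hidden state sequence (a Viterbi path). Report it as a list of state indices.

t=0: δ = [1.250e-01, 9.375e-02, 1.875e-01, 1.562e-02]  (obs o_0=0)
t=1: δ = [7.812e-03, 5.859e-03, 5.859e-03, 1.172e-02]  ψ = [0, 2, 1, 2]  (obs o_1=2)
t=2: δ = [9.766e-04, 1.099e-03, 3.662e-04, 3.662e-04]  ψ = [0, 3, 1, 3]  (obs o_2=1)
t=3: δ = [1.221e-04, 6.866e-05, 6.866e-05, 1.717e-05]  ψ = [0, 1, 1, 1]  (obs o_3=1)
t=4: δ = [7.629e-06, 3.815e-06, 4.292e-06, 4.292e-06]  ψ = [0, 0, 1, 2]  (obs o_4=2)
backtrack: best end state = 0; path = [0, 0, 0, 0, 0]

path = [0, 0, 0, 0, 0]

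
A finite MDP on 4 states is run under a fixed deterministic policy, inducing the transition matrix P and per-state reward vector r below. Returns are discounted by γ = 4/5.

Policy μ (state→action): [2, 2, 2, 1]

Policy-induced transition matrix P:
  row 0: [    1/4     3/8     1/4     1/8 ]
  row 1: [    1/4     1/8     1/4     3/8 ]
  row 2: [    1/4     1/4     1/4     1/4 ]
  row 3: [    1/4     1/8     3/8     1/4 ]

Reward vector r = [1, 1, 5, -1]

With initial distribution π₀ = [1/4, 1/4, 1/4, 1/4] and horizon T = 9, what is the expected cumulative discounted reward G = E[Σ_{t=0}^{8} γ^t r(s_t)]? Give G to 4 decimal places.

G = 6.9241

t=0: π = [0.2500, 0.2500, 0.2500, 0.2500], E[r] = 1.5000, γ^t·E[r] = 1.500000, running G = 1.500000
t=1: π = [0.2500, 0.2188, 0.2813, 0.2500], E[r] = 1.6250, γ^t·E[r] = 1.300000, running G = 2.800000
t=2: π = [0.2500, 0.2227, 0.2813, 0.2461], E[r] = 1.6328, γ^t·E[r] = 1.045000, running G = 3.845000
t=3: π = [0.2500, 0.2227, 0.2808, 0.2466], E[r] = 1.6299, γ^t·E[r] = 0.834500, running G = 4.679500
t=4: π = [0.2500, 0.2226, 0.2808, 0.2466], E[r] = 1.6301, γ^t·E[r] = 0.667700, running G = 5.347200
t=5: π = [0.2500, 0.2226, 0.2808, 0.2466], E[r] = 1.6301, γ^t·E[r] = 0.534165, running G = 5.881365
t=6: π = [0.2500, 0.2226, 0.2808, 0.2466], E[r] = 1.6301, γ^t·E[r] = 0.427331, running G = 6.308696
t=7: π = [0.2500, 0.2226, 0.2808, 0.2466], E[r] = 1.6301, γ^t·E[r] = 0.341865, running G = 6.650560
t=8: π = [0.2500, 0.2226, 0.2808, 0.2466], E[r] = 1.6301, γ^t·E[r] = 0.273492, running G = 6.924052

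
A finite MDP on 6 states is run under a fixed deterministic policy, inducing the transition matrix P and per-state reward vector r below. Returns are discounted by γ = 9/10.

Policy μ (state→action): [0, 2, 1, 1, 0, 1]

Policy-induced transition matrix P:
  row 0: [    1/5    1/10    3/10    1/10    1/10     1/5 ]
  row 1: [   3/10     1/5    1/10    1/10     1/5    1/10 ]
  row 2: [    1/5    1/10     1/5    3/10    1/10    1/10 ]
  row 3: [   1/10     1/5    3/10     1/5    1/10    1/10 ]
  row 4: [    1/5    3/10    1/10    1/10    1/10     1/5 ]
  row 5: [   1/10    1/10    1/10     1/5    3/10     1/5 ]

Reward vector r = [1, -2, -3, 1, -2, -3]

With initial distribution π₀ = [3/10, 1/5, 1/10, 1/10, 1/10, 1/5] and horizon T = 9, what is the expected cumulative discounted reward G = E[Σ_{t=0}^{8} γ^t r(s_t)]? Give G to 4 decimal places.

G = -7.6896

t=0: π = [0.3000, 0.2000, 0.1000, 0.1000, 0.1000, 0.2000], E[r] = -1.1000, γ^t·E[r] = -1.100000, running G = -1.100000
t=1: π = [0.1900, 0.1500, 0.1900, 0.1500, 0.1600, 0.1600], E[r] = -1.3300, γ^t·E[r] = -1.197000, running G = -2.297000
t=2: π = [0.1840, 0.1620, 0.1870, 0.1690, 0.1470, 0.1510], E[r] = -1.2790, γ^t·E[r] = -1.035990, running G = -3.332990
t=3: π = [0.1842, 0.1625, 0.1893, 0.1694, 0.1464, 0.1482], E[r] = -1.2767, γ^t·E[r] = -0.930714, running G = -4.263704
t=4: π = [0.1845, 0.1625, 0.1897, 0.1696, 0.1459, 0.1479], E[r] = -1.2752, γ^t·E[r] = -0.836659, running G = -5.100363
t=5: π = [0.1845, 0.1624, 0.1898, 0.1697, 0.1458, 0.1478], E[r] = -1.2751, γ^t·E[r] = -0.752923, running G = -5.853286
t=6: π = [0.1845, 0.1624, 0.1898, 0.1697, 0.1458, 0.1478], E[r] = -1.2750, γ^t·E[r] = -0.677609, running G = -6.530895
t=7: π = [0.1845, 0.1624, 0.1898, 0.1697, 0.1458, 0.1478], E[r] = -1.2750, γ^t·E[r] = -0.609844, running G = -7.140739
t=8: π = [0.1845, 0.1624, 0.1898, 0.1697, 0.1458, 0.1478], E[r] = -1.2750, γ^t·E[r] = -0.548858, running G = -7.689597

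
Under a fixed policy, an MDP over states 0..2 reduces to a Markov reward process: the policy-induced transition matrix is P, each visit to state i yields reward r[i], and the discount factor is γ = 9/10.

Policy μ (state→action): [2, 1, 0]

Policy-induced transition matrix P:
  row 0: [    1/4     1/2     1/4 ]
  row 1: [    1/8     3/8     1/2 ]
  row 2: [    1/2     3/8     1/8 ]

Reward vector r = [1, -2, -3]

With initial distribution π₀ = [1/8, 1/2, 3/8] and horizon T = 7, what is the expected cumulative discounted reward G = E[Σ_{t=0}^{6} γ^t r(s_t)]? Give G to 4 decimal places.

t=0: π = [0.1250, 0.5000, 0.3750], E[r] = -2.0000, γ^t·E[r] = -2.000000, running G = -2.000000
t=1: π = [0.2813, 0.3906, 0.3281], E[r] = -1.4844, γ^t·E[r] = -1.335938, running G = -3.335938
t=2: π = [0.2832, 0.4102, 0.3066], E[r] = -1.4570, γ^t·E[r] = -1.180195, running G = -4.516133
t=3: π = [0.2754, 0.4104, 0.3142], E[r] = -1.4880, γ^t·E[r] = -1.084779, running G = -5.600912
t=4: π = [0.2773, 0.4094, 0.3133], E[r] = -1.4816, γ^t·E[r] = -0.972056, running G = -6.572968
t=5: π = [0.2772, 0.4097, 0.3132], E[r] = -1.4817, γ^t·E[r] = -0.874948, running G = -7.447916
t=6: π = [0.2771, 0.4096, 0.3133], E[r] = -1.4820, γ^t·E[r] = -0.787592, running G = -8.235508

G = -8.2355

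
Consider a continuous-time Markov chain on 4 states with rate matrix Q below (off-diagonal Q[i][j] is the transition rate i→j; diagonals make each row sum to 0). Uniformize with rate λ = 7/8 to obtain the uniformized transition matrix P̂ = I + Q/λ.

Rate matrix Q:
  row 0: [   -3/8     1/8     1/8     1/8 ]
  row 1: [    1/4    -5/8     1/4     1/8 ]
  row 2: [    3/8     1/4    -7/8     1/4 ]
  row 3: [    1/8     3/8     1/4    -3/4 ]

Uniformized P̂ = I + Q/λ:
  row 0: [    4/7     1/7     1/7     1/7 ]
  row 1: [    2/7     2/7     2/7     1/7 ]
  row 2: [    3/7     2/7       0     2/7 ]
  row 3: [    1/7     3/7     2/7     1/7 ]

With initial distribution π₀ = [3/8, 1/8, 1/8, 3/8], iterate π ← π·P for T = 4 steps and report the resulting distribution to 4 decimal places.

t=0: π = [0.3750, 0.1250, 0.1250, 0.3750]
t=1: π = [0.3571, 0.2857, 0.1964, 0.1607]
t=2: π = [0.3929, 0.2577, 0.1786, 0.1709]
t=3: π = [0.3991, 0.2540, 0.1786, 0.1684]
t=4: π = [0.4012, 0.2528, 0.1777, 0.1684]

π = [0.4012, 0.2528, 0.1777, 0.1684]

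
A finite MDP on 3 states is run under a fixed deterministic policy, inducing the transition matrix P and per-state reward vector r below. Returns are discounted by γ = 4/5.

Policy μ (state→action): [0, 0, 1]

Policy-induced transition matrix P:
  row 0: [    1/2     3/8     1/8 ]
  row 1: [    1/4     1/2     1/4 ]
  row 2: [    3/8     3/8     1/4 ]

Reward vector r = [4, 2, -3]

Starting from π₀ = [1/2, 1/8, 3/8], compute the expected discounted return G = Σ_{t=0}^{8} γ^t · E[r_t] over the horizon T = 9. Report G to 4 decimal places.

G = 7.0286

t=0: π = [0.5000, 0.1250, 0.3750], E[r] = 1.1250, γ^t·E[r] = 1.125000, running G = 1.125000
t=1: π = [0.4219, 0.3906, 0.1875], E[r] = 1.9063, γ^t·E[r] = 1.525000, running G = 2.650000
t=2: π = [0.3789, 0.4238, 0.1973], E[r] = 1.7715, γ^t·E[r] = 1.133750, running G = 3.783750
t=3: π = [0.3694, 0.4280, 0.2026], E[r] = 1.7256, γ^t·E[r] = 0.883500, running G = 4.667250
t=4: π = [0.3677, 0.4285, 0.2038], E[r] = 1.7162, γ^t·E[r] = 0.702963, running G = 5.370213
t=5: π = [0.3674, 0.4286, 0.2040], E[r] = 1.7146, γ^t·E[r] = 0.561838, running G = 5.932050
t=6: π = [0.3674, 0.4286, 0.2041], E[r] = 1.7143, γ^t·E[r] = 0.449402, running G = 6.381452
t=7: π = [0.3673, 0.4286, 0.2041], E[r] = 1.7143, γ^t·E[r] = 0.359513, running G = 6.740965
t=8: π = [0.3673, 0.4286, 0.2041], E[r] = 1.7143, γ^t·E[r] = 0.287610, running G = 7.028575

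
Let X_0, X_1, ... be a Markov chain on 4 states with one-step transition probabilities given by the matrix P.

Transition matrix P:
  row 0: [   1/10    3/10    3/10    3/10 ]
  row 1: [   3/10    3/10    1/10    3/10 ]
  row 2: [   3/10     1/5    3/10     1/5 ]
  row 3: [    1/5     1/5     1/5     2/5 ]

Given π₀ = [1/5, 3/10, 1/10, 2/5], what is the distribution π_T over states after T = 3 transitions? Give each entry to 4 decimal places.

t=0: π = [0.2000, 0.3000, 0.1000, 0.4000]
t=1: π = [0.2200, 0.2500, 0.2000, 0.3300]
t=2: π = [0.2230, 0.2470, 0.2170, 0.3130]
t=3: π = [0.2241, 0.2470, 0.2193, 0.3096]

π = [0.2241, 0.2470, 0.2193, 0.3096]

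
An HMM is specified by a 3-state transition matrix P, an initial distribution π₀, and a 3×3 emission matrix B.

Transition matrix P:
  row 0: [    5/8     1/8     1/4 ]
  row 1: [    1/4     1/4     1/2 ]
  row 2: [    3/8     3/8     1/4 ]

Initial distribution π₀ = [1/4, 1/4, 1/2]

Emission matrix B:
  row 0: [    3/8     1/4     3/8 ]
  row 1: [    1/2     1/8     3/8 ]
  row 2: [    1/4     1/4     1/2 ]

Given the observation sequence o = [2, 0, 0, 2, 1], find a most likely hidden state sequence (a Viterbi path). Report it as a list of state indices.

t=0: δ = [9.375e-02, 9.375e-02, 2.500e-01]  (obs o_0=2)
t=1: δ = [3.516e-02, 4.688e-02, 1.562e-02]  ψ = [2, 2, 2]  (obs o_1=0)
t=2: δ = [8.240e-03, 5.859e-03, 5.859e-03]  ψ = [0, 1, 1]  (obs o_2=0)
t=3: δ = [1.931e-03, 8.240e-04, 1.465e-03]  ψ = [0, 2, 1]  (obs o_3=2)
t=4: δ = [3.017e-04, 6.866e-05, 1.207e-04]  ψ = [0, 2, 0]  (obs o_4=1)
backtrack: best end state = 0; path = [2, 0, 0, 0, 0]

path = [2, 0, 0, 0, 0]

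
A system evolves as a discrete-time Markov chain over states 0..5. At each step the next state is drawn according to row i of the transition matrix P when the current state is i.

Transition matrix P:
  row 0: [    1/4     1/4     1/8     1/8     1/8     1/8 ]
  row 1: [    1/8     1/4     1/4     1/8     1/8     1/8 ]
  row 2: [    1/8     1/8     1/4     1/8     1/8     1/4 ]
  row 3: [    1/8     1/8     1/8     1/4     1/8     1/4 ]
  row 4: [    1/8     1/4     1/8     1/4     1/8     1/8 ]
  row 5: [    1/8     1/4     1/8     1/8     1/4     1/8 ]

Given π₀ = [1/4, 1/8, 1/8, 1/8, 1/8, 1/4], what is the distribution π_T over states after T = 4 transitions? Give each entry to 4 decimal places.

t=0: π = [0.2500, 0.1250, 0.1250, 0.1250, 0.1250, 0.2500]
t=1: π = [0.1563, 0.2188, 0.1563, 0.1563, 0.1563, 0.1563]
t=2: π = [0.1445, 0.2109, 0.1719, 0.1641, 0.1445, 0.1641]
t=3: π = [0.1431, 0.2080, 0.1729, 0.1636, 0.1455, 0.1670]
t=4: π = [0.1429, 0.2079, 0.1726, 0.1636, 0.1459, 0.1671]

π = [0.1429, 0.2079, 0.1726, 0.1636, 0.1459, 0.1671]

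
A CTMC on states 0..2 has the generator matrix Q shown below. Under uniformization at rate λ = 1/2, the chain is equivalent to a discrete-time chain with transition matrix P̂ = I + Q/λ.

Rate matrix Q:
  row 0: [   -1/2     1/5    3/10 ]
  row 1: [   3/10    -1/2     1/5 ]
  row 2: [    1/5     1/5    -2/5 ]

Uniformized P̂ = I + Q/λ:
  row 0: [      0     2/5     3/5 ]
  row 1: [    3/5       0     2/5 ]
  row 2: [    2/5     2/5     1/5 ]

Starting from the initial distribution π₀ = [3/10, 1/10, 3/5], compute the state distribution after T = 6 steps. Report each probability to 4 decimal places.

π = [0.3287, 0.2850, 0.3863]

t=0: π = [0.3000, 0.1000, 0.6000]
t=1: π = [0.3000, 0.3600, 0.3400]
t=2: π = [0.3520, 0.2560, 0.3920]
t=3: π = [0.3104, 0.2976, 0.3920]
t=4: π = [0.3354, 0.2810, 0.3837]
t=5: π = [0.3220, 0.2876, 0.3903]
t=6: π = [0.3287, 0.2850, 0.3863]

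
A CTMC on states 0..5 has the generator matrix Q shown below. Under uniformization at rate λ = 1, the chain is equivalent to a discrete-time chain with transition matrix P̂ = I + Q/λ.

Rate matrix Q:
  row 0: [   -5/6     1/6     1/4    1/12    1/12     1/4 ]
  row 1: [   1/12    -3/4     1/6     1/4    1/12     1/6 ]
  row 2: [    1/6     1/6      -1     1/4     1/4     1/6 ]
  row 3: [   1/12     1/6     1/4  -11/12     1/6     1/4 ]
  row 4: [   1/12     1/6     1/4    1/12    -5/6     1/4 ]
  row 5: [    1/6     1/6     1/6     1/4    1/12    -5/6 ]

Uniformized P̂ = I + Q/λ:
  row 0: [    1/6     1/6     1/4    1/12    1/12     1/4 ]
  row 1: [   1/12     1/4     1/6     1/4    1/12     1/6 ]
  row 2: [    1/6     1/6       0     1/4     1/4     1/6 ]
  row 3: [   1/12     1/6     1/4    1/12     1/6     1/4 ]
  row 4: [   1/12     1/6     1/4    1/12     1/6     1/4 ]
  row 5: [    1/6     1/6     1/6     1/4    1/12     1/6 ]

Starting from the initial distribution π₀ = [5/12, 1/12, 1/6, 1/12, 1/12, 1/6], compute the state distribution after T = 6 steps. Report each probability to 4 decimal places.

π = [0.1253, 0.1818, 0.1743, 0.1766, 0.1387, 0.2034]

t=0: π = [0.4167, 0.0833, 0.1667, 0.0833, 0.0833, 0.1667]
t=1: π = [0.1458, 0.1736, 0.1875, 0.1528, 0.1250, 0.2153]
t=2: π = [0.1291, 0.1811, 0.1707, 0.1794, 0.1377, 0.2020]
t=3: π = [0.1251, 0.1818, 0.1754, 0.1756, 0.1382, 0.2038]
t=4: π = [0.1254, 0.1818, 0.1740, 0.1768, 0.1387, 0.2032]
t=5: π = [0.1252, 0.1818, 0.1744, 0.1765, 0.1386, 0.2034]
t=6: π = [0.1253, 0.1818, 0.1743, 0.1766, 0.1387, 0.2034]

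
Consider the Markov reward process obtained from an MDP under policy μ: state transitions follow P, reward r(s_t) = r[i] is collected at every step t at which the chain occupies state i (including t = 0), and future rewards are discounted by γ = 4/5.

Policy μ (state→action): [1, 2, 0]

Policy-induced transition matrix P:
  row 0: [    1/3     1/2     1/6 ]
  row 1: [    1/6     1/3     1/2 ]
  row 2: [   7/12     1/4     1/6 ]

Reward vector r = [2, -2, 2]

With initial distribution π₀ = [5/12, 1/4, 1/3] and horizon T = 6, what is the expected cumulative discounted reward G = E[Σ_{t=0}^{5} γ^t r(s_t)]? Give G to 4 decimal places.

t=0: π = [0.4167, 0.2500, 0.3333], E[r] = 1.0000, γ^t·E[r] = 1.000000, running G = 1.000000
t=1: π = [0.3750, 0.3750, 0.2500], E[r] = 0.5000, γ^t·E[r] = 0.400000, running G = 1.400000
t=2: π = [0.3333, 0.3750, 0.2917], E[r] = 0.5000, γ^t·E[r] = 0.320000, running G = 1.720000
t=3: π = [0.3438, 0.3646, 0.2917], E[r] = 0.5417, γ^t·E[r] = 0.277333, running G = 1.997333
t=4: π = [0.3455, 0.3663, 0.2882], E[r] = 0.5347, γ^t·E[r] = 0.219022, running G = 2.216356
t=5: π = [0.3443, 0.3669, 0.2888], E[r] = 0.5324, γ^t·E[r] = 0.174459, running G = 2.390815

G = 2.3908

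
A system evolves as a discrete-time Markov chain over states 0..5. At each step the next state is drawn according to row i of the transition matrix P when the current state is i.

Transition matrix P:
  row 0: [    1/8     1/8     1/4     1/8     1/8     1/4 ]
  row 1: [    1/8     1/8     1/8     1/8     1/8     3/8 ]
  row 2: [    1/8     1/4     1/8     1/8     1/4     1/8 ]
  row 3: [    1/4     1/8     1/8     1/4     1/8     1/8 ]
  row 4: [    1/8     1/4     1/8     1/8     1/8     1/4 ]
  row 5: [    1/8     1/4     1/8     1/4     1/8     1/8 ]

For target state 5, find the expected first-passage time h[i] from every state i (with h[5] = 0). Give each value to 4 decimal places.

First-step conditioning: h[5] = 0; for i ≠ 5, h[i] = 1 + Σ_k P[i][k]·h[k].
  h[0] = 1 + 1/8·h[0] + 1/8·h[1] + 1/4·h[2] + 1/8·h[3] + 1/8·h[4]
  h[1] = 1 + 1/8·h[0] + 1/8·h[1] + 1/8·h[2] + 1/8·h[3] + 1/8·h[4]
  h[2] = 1 + 1/8·h[0] + 1/4·h[1] + 1/8·h[2] + 1/8·h[3] + 1/4·h[4]
  h[3] = 1 + 1/4·h[0] + 1/8·h[1] + 1/8·h[2] + 1/4·h[3] + 1/8·h[4]
  h[4] = 1 + 1/8·h[0] + 1/4·h[1] + 1/8·h[2] + 1/8·h[3] + 1/8·h[4]
Solving the 5×5 linear system over states ≠ 5 gives exactly h = [4151/960, 56/15, 189/40, 1563/320, 21/5, 0] (h[5] = 0 is the target).

h = [4.3240, 3.7333, 4.7250, 4.8844, 4.2000, 0.0000]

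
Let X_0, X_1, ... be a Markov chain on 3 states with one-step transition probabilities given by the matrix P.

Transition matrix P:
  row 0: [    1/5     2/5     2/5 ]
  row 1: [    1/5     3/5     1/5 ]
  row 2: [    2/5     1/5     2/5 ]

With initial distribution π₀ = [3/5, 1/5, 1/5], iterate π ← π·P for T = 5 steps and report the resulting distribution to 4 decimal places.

π = [0.2633, 0.4207, 0.3160]

t=0: π = [0.6000, 0.2000, 0.2000]
t=1: π = [0.2400, 0.4000, 0.3600]
t=2: π = [0.2720, 0.4080, 0.3200]
t=3: π = [0.2640, 0.4176, 0.3184]
t=4: π = [0.2637, 0.4198, 0.3165]
t=5: π = [0.2633, 0.4207, 0.3160]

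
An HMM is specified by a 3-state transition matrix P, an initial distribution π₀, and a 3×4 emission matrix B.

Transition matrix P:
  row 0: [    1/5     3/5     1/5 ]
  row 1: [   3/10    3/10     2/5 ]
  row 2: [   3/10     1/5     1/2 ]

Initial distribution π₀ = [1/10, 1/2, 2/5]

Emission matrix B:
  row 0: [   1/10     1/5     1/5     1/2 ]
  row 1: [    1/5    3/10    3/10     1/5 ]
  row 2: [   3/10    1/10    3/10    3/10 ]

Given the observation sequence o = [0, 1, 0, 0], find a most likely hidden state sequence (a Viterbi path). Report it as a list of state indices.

t=0: δ = [1.000e-02, 1.000e-01, 1.200e-01]  (obs o_0=0)
t=1: δ = [7.200e-03, 9.000e-03, 6.000e-03]  ψ = [2, 1, 2]  (obs o_1=1)
t=2: δ = [2.700e-04, 8.640e-04, 1.080e-03]  ψ = [1, 0, 1]  (obs o_2=0)
t=3: δ = [3.240e-05, 5.184e-05, 1.620e-04]  ψ = [2, 1, 2]  (obs o_3=0)
backtrack: best end state = 2; path = [1, 1, 2, 2]

path = [1, 1, 2, 2]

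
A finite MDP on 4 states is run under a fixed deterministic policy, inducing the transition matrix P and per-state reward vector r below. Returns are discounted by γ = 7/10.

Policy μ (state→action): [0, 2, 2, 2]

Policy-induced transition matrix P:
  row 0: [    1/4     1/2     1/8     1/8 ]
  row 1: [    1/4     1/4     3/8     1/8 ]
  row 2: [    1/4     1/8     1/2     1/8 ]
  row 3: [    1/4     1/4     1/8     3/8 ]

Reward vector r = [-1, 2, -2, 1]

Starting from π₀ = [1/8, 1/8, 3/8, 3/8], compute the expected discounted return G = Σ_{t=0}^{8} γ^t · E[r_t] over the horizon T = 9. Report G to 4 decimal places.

t=0: π = [0.1250, 0.1250, 0.3750, 0.3750], E[r] = -0.2500, γ^t·E[r] = -0.250000, running G = -0.250000
t=1: π = [0.2500, 0.2344, 0.2969, 0.2188], E[r] = -0.1563, γ^t·E[r] = -0.109375, running G = -0.359375
t=2: π = [0.2500, 0.2754, 0.2949, 0.1797], E[r] = -0.1094, γ^t·E[r] = -0.053594, running G = -0.412969
t=3: π = [0.2500, 0.2756, 0.3044, 0.1699], E[r] = -0.1377, γ^t·E[r] = -0.047229, running G = -0.460198
t=4: π = [0.2500, 0.2744, 0.3081, 0.1675], E[r] = -0.1498, γ^t·E[r] = -0.035962, running G = -0.496160
t=5: π = [0.2500, 0.2740, 0.3091, 0.1669], E[r] = -0.1534, γ^t·E[r] = -0.025786, running G = -0.521947
t=6: π = [0.2500, 0.2739, 0.3094, 0.1667], E[r] = -0.1544, γ^t·E[r] = -0.018167, running G = -0.540114
t=7: π = [0.2500, 0.2738, 0.3095, 0.1667], E[r] = -0.1547, γ^t·E[r] = -0.012738, running G = -0.552852
t=8: π = [0.2500, 0.2738, 0.3095, 0.1667], E[r] = -0.1547, γ^t·E[r] = -0.008920, running G = -0.561773

G = -0.5618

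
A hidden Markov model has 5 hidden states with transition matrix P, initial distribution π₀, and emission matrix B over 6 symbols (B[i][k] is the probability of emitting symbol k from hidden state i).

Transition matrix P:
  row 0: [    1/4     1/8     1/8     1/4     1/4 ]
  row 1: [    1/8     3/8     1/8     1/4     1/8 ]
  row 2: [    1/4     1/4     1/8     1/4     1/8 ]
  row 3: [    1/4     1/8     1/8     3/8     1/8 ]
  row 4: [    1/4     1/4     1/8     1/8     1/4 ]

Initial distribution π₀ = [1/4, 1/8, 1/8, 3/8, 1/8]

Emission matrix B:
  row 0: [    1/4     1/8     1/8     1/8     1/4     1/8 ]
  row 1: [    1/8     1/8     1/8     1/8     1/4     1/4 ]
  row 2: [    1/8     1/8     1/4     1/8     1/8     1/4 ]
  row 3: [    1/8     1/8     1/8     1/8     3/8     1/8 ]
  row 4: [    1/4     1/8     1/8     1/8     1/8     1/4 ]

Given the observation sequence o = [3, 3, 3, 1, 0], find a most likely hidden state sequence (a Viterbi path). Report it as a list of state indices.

t=0: δ = [3.125e-02, 1.562e-02, 1.562e-02, 4.688e-02, 1.562e-02]  (obs o_0=3)
t=1: δ = [1.465e-03, 7.324e-04, 7.324e-04, 2.197e-03, 9.766e-04]  ψ = [3, 1, 3, 3, 0]  (obs o_1=3)
t=2: δ = [6.866e-05, 3.433e-05, 3.433e-05, 1.030e-04, 4.578e-05]  ψ = [3, 1, 3, 3, 0]  (obs o_2=3)
t=3: δ = [3.219e-06, 1.609e-06, 1.609e-06, 4.828e-06, 2.146e-06]  ψ = [3, 1, 3, 3, 0]  (obs o_3=1)
t=4: δ = [3.017e-07, 7.544e-08, 7.544e-08, 2.263e-07, 2.012e-07]  ψ = [3, 1, 3, 3, 0]  (obs o_4=0)
backtrack: best end state = 0; path = [3, 3, 3, 3, 0]

path = [3, 3, 3, 3, 0]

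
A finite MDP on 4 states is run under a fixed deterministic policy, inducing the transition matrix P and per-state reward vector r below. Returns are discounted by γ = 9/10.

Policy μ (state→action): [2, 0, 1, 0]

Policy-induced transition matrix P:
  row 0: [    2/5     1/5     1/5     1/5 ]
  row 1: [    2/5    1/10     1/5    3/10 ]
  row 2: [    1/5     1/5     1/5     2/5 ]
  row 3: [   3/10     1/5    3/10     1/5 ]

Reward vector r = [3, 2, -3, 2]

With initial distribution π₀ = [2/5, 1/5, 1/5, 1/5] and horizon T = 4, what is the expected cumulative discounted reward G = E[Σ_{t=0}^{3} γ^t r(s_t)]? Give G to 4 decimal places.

G = 4.3611

t=0: π = [0.4000, 0.2000, 0.2000, 0.2000], E[r] = 1.4000, γ^t·E[r] = 1.400000, running G = 1.400000
t=1: π = [0.3400, 0.1800, 0.2200, 0.2600], E[r] = 1.2400, γ^t·E[r] = 1.116000, running G = 2.516000
t=2: π = [0.3300, 0.1820, 0.2260, 0.2620], E[r] = 1.2000, γ^t·E[r] = 0.972000, running G = 3.488000
t=3: π = [0.3286, 0.1818, 0.2262, 0.2634], E[r] = 1.1976, γ^t·E[r] = 0.873050, running G = 4.361050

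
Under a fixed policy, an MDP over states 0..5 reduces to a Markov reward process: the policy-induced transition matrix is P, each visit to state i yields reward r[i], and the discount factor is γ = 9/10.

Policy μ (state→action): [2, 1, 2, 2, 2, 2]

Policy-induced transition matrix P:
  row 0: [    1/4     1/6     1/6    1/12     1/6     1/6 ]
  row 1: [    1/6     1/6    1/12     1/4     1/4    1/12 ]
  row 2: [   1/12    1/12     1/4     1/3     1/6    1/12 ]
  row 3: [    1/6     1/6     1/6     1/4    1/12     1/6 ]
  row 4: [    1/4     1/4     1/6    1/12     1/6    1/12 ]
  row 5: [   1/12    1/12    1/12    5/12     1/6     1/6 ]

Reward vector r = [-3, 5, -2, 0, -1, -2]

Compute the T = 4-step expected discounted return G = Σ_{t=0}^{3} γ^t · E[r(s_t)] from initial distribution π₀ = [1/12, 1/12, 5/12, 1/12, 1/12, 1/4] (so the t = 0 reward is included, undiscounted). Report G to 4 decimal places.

G = -2.4308

t=0: π = [0.0833, 0.0833, 0.4167, 0.0833, 0.0833, 0.2500], E[r] = -1.2500, γ^t·E[r] = -1.250000, running G = -1.250000
t=1: π = [0.1250, 0.1181, 0.1736, 0.2986, 0.1667, 0.1181], E[r] = -0.5347, γ^t·E[r] = -0.481250, running G = -1.731250
t=2: π = [0.1667, 0.1563, 0.1615, 0.2355, 0.1516, 0.1285], E[r] = -0.4502, γ^t·E[r] = -0.364688, running G = -2.095938
t=3: π = [0.1690, 0.1551, 0.1564, 0.2318, 0.1601, 0.1276], E[r] = -0.4593, γ^t·E[r] = -0.334863, running G = -2.430801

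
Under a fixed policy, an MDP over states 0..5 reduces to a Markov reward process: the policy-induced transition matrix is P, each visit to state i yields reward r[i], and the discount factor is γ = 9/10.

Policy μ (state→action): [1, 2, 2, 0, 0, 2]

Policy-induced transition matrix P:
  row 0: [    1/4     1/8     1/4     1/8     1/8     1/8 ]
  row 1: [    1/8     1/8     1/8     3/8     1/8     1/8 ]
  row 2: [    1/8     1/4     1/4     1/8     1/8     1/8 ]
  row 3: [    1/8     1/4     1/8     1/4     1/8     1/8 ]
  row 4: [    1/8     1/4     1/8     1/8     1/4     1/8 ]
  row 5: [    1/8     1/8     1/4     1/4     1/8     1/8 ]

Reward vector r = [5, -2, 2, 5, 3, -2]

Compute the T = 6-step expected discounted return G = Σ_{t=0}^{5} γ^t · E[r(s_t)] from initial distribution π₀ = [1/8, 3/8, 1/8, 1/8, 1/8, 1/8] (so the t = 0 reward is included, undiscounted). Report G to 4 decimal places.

t=0: π = [0.1250, 0.3750, 0.1250, 0.1250, 0.1250, 0.1250], E[r] = 0.8750, γ^t·E[r] = 0.875000, running G = 0.875000
t=1: π = [0.1406, 0.1719, 0.1719, 0.2500, 0.1406, 0.1250], E[r] = 2.1250, γ^t·E[r] = 1.912500, running G = 2.787500
t=2: π = [0.1426, 0.1953, 0.1797, 0.2148, 0.1426, 0.1250], E[r] = 1.9336, γ^t·E[r] = 1.566211, running G = 4.353711
t=3: π = [0.1428, 0.1921, 0.1809, 0.2163, 0.1428, 0.1250], E[r] = 1.9517, γ^t·E[r] = 1.422760, running G = 5.776471
t=4: π = [0.1429, 0.1925, 0.1811, 0.2157, 0.1429, 0.1250], E[r] = 1.9485, γ^t·E[r] = 1.278402, running G = 7.054873
t=5: π = [0.1429, 0.1925, 0.1811, 0.2157, 0.1429, 0.1250], E[r] = 1.9487, γ^t·E[r] = 1.150715, running G = 8.205588

G = 8.2056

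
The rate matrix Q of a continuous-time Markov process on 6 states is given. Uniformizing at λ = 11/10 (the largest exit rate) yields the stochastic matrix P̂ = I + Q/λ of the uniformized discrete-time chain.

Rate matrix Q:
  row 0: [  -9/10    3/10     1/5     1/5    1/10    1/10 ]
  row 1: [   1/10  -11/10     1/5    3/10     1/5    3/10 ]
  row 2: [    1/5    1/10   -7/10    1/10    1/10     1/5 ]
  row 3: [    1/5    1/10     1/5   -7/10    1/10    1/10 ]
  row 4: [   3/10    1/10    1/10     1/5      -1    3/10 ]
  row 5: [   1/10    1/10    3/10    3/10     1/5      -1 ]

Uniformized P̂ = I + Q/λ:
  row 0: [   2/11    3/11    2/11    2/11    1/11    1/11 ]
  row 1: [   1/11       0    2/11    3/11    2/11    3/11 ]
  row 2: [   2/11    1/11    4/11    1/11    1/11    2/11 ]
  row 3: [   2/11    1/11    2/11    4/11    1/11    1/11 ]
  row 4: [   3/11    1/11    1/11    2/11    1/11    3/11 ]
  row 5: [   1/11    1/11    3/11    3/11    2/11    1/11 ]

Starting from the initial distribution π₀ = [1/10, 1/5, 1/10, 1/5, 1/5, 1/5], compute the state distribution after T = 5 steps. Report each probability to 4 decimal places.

π = [0.1683, 0.1114, 0.2264, 0.2265, 0.1149, 0.1526]

t=0: π = [0.1000, 0.2000, 0.1000, 0.2000, 0.2000, 0.2000]
t=1: π = [0.1636, 0.0909, 0.2000, 0.2455, 0.1273, 0.1727]
t=2: π = [0.1694, 0.1124, 0.2223, 0.2322, 0.1149, 0.1488]
t=3: π = [0.1685, 0.1115, 0.2253, 0.2276, 0.1147, 0.1524]
t=4: π = [0.1682, 0.1114, 0.2262, 0.2267, 0.1149, 0.1525]
t=5: π = [0.1683, 0.1114, 0.2264, 0.2265, 0.1149, 0.1526]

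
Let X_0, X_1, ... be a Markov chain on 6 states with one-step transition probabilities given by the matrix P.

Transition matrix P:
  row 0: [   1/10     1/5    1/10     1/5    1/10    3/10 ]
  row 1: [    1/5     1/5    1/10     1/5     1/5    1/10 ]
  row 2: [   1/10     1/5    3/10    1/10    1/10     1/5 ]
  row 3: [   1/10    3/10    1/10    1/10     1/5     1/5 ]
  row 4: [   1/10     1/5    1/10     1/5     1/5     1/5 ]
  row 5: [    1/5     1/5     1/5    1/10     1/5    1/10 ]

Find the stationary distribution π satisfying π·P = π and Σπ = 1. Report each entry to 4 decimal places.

π = [0.1390, 0.2153, 0.1469, 0.1526, 0.1714, 0.1749]

Balance equations π_j = Σ_i π_i·P[i][j]:
  π_0 = 1/10·π_0 + 1/5·π_1 + 1/10·π_2 + 1/10·π_3 + 1/10·π_4 + 1/5·π_5
  π_1 = 1/5·π_0 + 1/5·π_1 + 1/5·π_2 + 3/10·π_3 + 1/5·π_4 + 1/5·π_5
  π_2 = 1/10·π_0 + 1/10·π_1 + 3/10·π_2 + 1/10·π_3 + 1/10·π_4 + 1/5·π_5
  π_3 = 1/5·π_0 + 1/5·π_1 + 1/10·π_2 + 1/10·π_3 + 1/5·π_4 + 1/10·π_5
  π_4 = 1/10·π_0 + 1/5·π_1 + 1/10·π_2 + 1/5·π_3 + 1/5·π_4 + 1/5·π_5
  normalize: π_0 + π_1 + π_2 + π_3 + π_4 + π_5 = 1
Solving the linear system gives exactly π = [13323/95839, 20630/95839, 14075/95839, 14622/95839, 16428/95839, 16761/95839].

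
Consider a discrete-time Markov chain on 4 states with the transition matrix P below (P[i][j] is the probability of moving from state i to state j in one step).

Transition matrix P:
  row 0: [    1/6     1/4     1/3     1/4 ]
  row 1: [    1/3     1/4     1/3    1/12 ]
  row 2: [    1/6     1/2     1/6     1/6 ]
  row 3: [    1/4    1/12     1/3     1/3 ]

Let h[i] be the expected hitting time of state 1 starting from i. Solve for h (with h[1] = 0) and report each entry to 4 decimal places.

First-step conditioning: h[1] = 0; for i ≠ 1, h[i] = 1 + Σ_k P[i][k]·h[k].
  h[0] = 1 + 1/6·h[0] + 1/3·h[2] + 1/4·h[3]
  h[2] = 1 + 1/6·h[0] + 1/6·h[2] + 1/6·h[3]
  h[3] = 1 + 1/4·h[0] + 1/3·h[2] + 1/3·h[3]
Solving the 3×3 linear system over states ≠ 1 gives exactly h = [132/37, 0, 102/37, 156/37] (h[1] = 0 is the target).

h = [3.5676, 0.0000, 2.7568, 4.2162]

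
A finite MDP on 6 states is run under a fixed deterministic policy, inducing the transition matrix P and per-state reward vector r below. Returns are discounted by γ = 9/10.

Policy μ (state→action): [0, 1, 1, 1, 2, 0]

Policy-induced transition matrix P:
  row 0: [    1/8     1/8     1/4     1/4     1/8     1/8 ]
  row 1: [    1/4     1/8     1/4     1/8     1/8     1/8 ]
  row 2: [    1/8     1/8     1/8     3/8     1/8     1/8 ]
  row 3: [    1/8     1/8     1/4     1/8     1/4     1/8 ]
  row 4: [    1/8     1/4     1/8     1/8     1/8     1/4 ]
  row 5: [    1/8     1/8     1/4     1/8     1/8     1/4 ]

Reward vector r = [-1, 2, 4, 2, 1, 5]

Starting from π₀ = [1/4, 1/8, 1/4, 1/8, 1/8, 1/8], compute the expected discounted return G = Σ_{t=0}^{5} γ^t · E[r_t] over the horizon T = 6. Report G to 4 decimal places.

G = 10.5551

t=0: π = [0.2500, 0.1250, 0.2500, 0.1250, 0.1250, 0.1250], E[r] = 2.0000, γ^t·E[r] = 2.000000, running G = 2.000000
t=1: π = [0.1406, 0.1406, 0.2031, 0.2188, 0.1406, 0.1563], E[r] = 2.3125, γ^t·E[r] = 2.081250, running G = 4.081250
t=2: π = [0.1426, 0.1426, 0.2070, 0.1934, 0.1523, 0.1621], E[r] = 2.3203, γ^t·E[r] = 1.879453, running G = 5.960703
t=3: π = [0.1428, 0.1440, 0.2051, 0.1946, 0.1492, 0.1643], E[r] = 2.3254, γ^t·E[r] = 1.695245, running G = 7.655948
t=4: π = [0.1430, 0.1436, 0.2057, 0.1941, 0.1493, 0.1642], E[r] = 2.3257, γ^t·E[r] = 1.525861, running G = 9.181809
t=5: π = [0.1430, 0.1437, 0.2056, 0.1943, 0.1493, 0.1642], E[r] = 2.3257, γ^t·E[r] = 1.373286, running G = 10.555096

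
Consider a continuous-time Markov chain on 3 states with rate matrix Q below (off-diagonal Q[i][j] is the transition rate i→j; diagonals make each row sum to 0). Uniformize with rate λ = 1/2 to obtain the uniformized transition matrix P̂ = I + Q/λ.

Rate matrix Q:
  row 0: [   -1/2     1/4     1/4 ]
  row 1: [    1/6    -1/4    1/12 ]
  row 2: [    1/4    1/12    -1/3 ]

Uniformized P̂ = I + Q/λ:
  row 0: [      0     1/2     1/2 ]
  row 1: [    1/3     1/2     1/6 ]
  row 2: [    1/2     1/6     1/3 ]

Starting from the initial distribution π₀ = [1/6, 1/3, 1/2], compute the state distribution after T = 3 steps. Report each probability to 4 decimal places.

π = [0.3017, 0.3873, 0.3110]

t=0: π = [0.1667, 0.3333, 0.5000]
t=1: π = [0.3611, 0.3333, 0.3056]
t=2: π = [0.2639, 0.3981, 0.3380]
t=3: π = [0.3017, 0.3873, 0.3110]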